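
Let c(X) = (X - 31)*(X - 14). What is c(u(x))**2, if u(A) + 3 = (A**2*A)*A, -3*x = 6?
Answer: 324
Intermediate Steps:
x = -2 (x = -1/3*6 = -2)
u(A) = -3 + A**4 (u(A) = -3 + (A**2*A)*A = -3 + A**3*A = -3 + A**4)
c(X) = (-31 + X)*(-14 + X)
c(u(x))**2 = (434 + (-3 + (-2)**4)**2 - 45*(-3 + (-2)**4))**2 = (434 + (-3 + 16)**2 - 45*(-3 + 16))**2 = (434 + 13**2 - 45*13)**2 = (434 + 169 - 585)**2 = 18**2 = 324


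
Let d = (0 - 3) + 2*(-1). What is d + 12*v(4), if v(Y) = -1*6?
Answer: -77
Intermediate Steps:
v(Y) = -6
d = -5 (d = -3 - 2 = -5)
d + 12*v(4) = -5 + 12*(-6) = -5 - 72 = -77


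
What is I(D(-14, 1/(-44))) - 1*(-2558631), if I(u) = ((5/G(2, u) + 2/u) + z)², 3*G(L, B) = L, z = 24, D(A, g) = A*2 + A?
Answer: 4515170125/1764 ≈ 2.5596e+6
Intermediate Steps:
D(A, g) = 3*A (D(A, g) = 2*A + A = 3*A)
G(L, B) = L/3
I(u) = (63/2 + 2/u)² (I(u) = ((5/(((⅓)*2)) + 2/u) + 24)² = ((5/(⅔) + 2/u) + 24)² = ((5*(3/2) + 2/u) + 24)² = ((15/2 + 2/u) + 24)² = (63/2 + 2/u)²)
I(D(-14, 1/(-44))) - 1*(-2558631) = (4 + 63*(3*(-14)))²/(4*(3*(-14))²) - 1*(-2558631) = (¼)*(4 + 63*(-42))²/(-42)² + 2558631 = (¼)*(1/1764)*(4 - 2646)² + 2558631 = (¼)*(1/1764)*(-2642)² + 2558631 = (¼)*(1/1764)*6980164 + 2558631 = 1745041/1764 + 2558631 = 4515170125/1764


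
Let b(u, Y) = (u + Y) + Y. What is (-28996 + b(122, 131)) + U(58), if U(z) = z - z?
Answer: -28612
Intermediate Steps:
b(u, Y) = u + 2*Y (b(u, Y) = (Y + u) + Y = u + 2*Y)
U(z) = 0
(-28996 + b(122, 131)) + U(58) = (-28996 + (122 + 2*131)) + 0 = (-28996 + (122 + 262)) + 0 = (-28996 + 384) + 0 = -28612 + 0 = -28612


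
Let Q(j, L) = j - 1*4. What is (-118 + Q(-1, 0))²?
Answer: 15129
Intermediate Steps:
Q(j, L) = -4 + j (Q(j, L) = j - 4 = -4 + j)
(-118 + Q(-1, 0))² = (-118 + (-4 - 1))² = (-118 - 5)² = (-123)² = 15129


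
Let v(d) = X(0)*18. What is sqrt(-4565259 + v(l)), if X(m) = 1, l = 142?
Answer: 9*I*sqrt(56361) ≈ 2136.6*I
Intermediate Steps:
v(d) = 18 (v(d) = 1*18 = 18)
sqrt(-4565259 + v(l)) = sqrt(-4565259 + 18) = sqrt(-4565241) = 9*I*sqrt(56361)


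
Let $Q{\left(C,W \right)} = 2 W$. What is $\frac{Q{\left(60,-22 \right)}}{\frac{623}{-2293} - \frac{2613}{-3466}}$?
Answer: $- \frac{349691672}{3832291} \approx -91.249$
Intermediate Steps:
$\frac{Q{\left(60,-22 \right)}}{\frac{623}{-2293} - \frac{2613}{-3466}} = \frac{2 \left(-22\right)}{\frac{623}{-2293} - \frac{2613}{-3466}} = - \frac{44}{623 \left(- \frac{1}{2293}\right) - - \frac{2613}{3466}} = - \frac{44}{- \frac{623}{2293} + \frac{2613}{3466}} = - \frac{44}{\frac{3832291}{7947538}} = \left(-44\right) \frac{7947538}{3832291} = - \frac{349691672}{3832291}$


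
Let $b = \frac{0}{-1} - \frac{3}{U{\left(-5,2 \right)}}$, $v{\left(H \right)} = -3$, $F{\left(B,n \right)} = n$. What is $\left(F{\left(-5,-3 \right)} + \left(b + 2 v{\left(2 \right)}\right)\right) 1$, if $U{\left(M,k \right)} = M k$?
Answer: $- \frac{87}{10} \approx -8.7$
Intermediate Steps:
$b = \frac{3}{10}$ ($b = \frac{0}{-1} - \frac{3}{\left(-5\right) 2} = 0 \left(-1\right) - \frac{3}{-10} = 0 - - \frac{3}{10} = 0 + \frac{3}{10} = \frac{3}{10} \approx 0.3$)
$\left(F{\left(-5,-3 \right)} + \left(b + 2 v{\left(2 \right)}\right)\right) 1 = \left(-3 + \left(\frac{3}{10} + 2 \left(-3\right)\right)\right) 1 = \left(-3 + \left(\frac{3}{10} - 6\right)\right) 1 = \left(-3 - \frac{57}{10}\right) 1 = \left(- \frac{87}{10}\right) 1 = - \frac{87}{10}$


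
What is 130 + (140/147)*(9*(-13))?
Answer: 130/7 ≈ 18.571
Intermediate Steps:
130 + (140/147)*(9*(-13)) = 130 + (140*(1/147))*(-117) = 130 + (20/21)*(-117) = 130 - 780/7 = 130/7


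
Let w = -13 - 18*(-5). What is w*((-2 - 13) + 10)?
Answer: -385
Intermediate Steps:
w = 77 (w = -13 + 90 = 77)
w*((-2 - 13) + 10) = 77*((-2 - 13) + 10) = 77*(-15 + 10) = 77*(-5) = -385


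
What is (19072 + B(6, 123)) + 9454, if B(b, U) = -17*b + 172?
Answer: 28596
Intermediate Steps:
B(b, U) = 172 - 17*b
(19072 + B(6, 123)) + 9454 = (19072 + (172 - 17*6)) + 9454 = (19072 + (172 - 102)) + 9454 = (19072 + 70) + 9454 = 19142 + 9454 = 28596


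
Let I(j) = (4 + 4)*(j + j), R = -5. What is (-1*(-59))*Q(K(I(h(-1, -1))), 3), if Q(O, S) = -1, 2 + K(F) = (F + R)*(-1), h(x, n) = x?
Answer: -59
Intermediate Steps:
I(j) = 16*j (I(j) = 8*(2*j) = 16*j)
K(F) = 3 - F (K(F) = -2 + (F - 5)*(-1) = -2 + (-5 + F)*(-1) = -2 + (5 - F) = 3 - F)
(-1*(-59))*Q(K(I(h(-1, -1))), 3) = -1*(-59)*(-1) = 59*(-1) = -59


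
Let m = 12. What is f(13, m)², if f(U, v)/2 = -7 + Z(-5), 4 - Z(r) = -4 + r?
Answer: 144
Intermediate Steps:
Z(r) = 8 - r (Z(r) = 4 - (-4 + r) = 4 + (4 - r) = 8 - r)
f(U, v) = 12 (f(U, v) = 2*(-7 + (8 - 1*(-5))) = 2*(-7 + (8 + 5)) = 2*(-7 + 13) = 2*6 = 12)
f(13, m)² = 12² = 144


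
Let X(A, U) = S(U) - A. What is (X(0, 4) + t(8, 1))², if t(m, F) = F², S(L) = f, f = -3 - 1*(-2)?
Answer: 0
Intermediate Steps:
f = -1 (f = -3 + 2 = -1)
S(L) = -1
X(A, U) = -1 - A
(X(0, 4) + t(8, 1))² = ((-1 - 1*0) + 1²)² = ((-1 + 0) + 1)² = (-1 + 1)² = 0² = 0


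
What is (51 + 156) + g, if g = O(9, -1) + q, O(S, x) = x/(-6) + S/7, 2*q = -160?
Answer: 5395/42 ≈ 128.45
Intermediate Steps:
q = -80 (q = (1/2)*(-160) = -80)
O(S, x) = -x/6 + S/7 (O(S, x) = x*(-1/6) + S*(1/7) = -x/6 + S/7)
g = -3299/42 (g = (-1/6*(-1) + (1/7)*9) - 80 = (1/6 + 9/7) - 80 = 61/42 - 80 = -3299/42 ≈ -78.548)
(51 + 156) + g = (51 + 156) - 3299/42 = 207 - 3299/42 = 5395/42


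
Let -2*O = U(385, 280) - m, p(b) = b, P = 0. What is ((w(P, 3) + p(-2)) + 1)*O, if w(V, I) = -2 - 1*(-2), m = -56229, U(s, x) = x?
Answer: 56509/2 ≈ 28255.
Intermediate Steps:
O = -56509/2 (O = -(280 - 1*(-56229))/2 = -(280 + 56229)/2 = -½*56509 = -56509/2 ≈ -28255.)
w(V, I) = 0 (w(V, I) = -2 + 2 = 0)
((w(P, 3) + p(-2)) + 1)*O = ((0 - 2) + 1)*(-56509/2) = (-2 + 1)*(-56509/2) = -1*(-56509/2) = 56509/2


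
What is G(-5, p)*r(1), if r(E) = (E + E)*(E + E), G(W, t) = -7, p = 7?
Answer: -28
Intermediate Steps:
r(E) = 4*E² (r(E) = (2*E)*(2*E) = 4*E²)
G(-5, p)*r(1) = -28*1² = -28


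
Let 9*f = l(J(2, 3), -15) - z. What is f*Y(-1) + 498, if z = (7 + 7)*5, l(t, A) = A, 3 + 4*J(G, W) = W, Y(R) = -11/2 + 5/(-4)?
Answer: 2247/4 ≈ 561.75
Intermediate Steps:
Y(R) = -27/4 (Y(R) = -11*½ + 5*(-¼) = -11/2 - 5/4 = -27/4)
J(G, W) = -¾ + W/4
z = 70 (z = 14*5 = 70)
f = -85/9 (f = (-15 - 1*70)/9 = (-15 - 70)/9 = (⅑)*(-85) = -85/9 ≈ -9.4444)
f*Y(-1) + 498 = -85/9*(-27/4) + 498 = 255/4 + 498 = 2247/4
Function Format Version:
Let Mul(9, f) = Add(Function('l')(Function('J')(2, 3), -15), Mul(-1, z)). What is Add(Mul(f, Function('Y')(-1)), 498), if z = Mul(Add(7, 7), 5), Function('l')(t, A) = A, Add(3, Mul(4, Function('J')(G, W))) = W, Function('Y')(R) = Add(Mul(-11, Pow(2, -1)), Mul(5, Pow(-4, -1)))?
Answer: Rational(2247, 4) ≈ 561.75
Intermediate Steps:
Function('Y')(R) = Rational(-27, 4) (Function('Y')(R) = Add(Mul(-11, Rational(1, 2)), Mul(5, Rational(-1, 4))) = Add(Rational(-11, 2), Rational(-5, 4)) = Rational(-27, 4))
Function('J')(G, W) = Add(Rational(-3, 4), Mul(Rational(1, 4), W))
z = 70 (z = Mul(14, 5) = 70)
f = Rational(-85, 9) (f = Mul(Rational(1, 9), Add(-15, Mul(-1, 70))) = Mul(Rational(1, 9), Add(-15, -70)) = Mul(Rational(1, 9), -85) = Rational(-85, 9) ≈ -9.4444)
Add(Mul(f, Function('Y')(-1)), 498) = Add(Mul(Rational(-85, 9), Rational(-27, 4)), 498) = Add(Rational(255, 4), 498) = Rational(2247, 4)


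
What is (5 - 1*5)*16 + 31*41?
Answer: 1271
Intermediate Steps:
(5 - 1*5)*16 + 31*41 = (5 - 5)*16 + 1271 = 0*16 + 1271 = 0 + 1271 = 1271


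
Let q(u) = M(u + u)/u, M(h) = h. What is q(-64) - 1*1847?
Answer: -1845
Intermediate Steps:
q(u) = 2 (q(u) = (u + u)/u = (2*u)/u = 2)
q(-64) - 1*1847 = 2 - 1*1847 = 2 - 1847 = -1845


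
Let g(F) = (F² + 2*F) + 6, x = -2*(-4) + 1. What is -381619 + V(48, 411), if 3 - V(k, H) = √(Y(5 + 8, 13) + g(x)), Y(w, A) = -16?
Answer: -381616 - √89 ≈ -3.8163e+5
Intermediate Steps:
x = 9 (x = 8 + 1 = 9)
g(F) = 6 + F² + 2*F
V(k, H) = 3 - √89 (V(k, H) = 3 - √(-16 + (6 + 9² + 2*9)) = 3 - √(-16 + (6 + 81 + 18)) = 3 - √(-16 + 105) = 3 - √89)
-381619 + V(48, 411) = -381619 + (3 - √89) = -381616 - √89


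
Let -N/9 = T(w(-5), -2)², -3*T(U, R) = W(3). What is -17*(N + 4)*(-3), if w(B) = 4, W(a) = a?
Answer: -255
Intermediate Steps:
T(U, R) = -1 (T(U, R) = -⅓*3 = -1)
N = -9 (N = -9*(-1)² = -9*1 = -9)
-17*(N + 4)*(-3) = -17*(-9 + 4)*(-3) = -(-85)*(-3) = -17*15 = -255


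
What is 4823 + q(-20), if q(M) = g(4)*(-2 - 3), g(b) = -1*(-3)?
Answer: 4808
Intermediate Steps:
g(b) = 3
q(M) = -15 (q(M) = 3*(-2 - 3) = 3*(-5) = -15)
4823 + q(-20) = 4823 - 15 = 4808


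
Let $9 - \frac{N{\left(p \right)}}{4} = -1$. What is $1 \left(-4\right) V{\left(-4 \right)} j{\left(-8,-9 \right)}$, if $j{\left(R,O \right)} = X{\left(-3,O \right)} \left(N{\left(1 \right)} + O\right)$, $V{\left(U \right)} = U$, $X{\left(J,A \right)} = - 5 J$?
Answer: $7440$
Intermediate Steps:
$N{\left(p \right)} = 40$ ($N{\left(p \right)} = 36 - -4 = 36 + 4 = 40$)
$j{\left(R,O \right)} = 600 + 15 O$ ($j{\left(R,O \right)} = \left(-5\right) \left(-3\right) \left(40 + O\right) = 15 \left(40 + O\right) = 600 + 15 O$)
$1 \left(-4\right) V{\left(-4 \right)} j{\left(-8,-9 \right)} = 1 \left(-4\right) \left(-4\right) \left(600 + 15 \left(-9\right)\right) = \left(-4\right) \left(-4\right) \left(600 - 135\right) = 16 \cdot 465 = 7440$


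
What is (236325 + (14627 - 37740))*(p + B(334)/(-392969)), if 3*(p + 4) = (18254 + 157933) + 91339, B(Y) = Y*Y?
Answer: 22413778114146376/1178907 ≈ 1.9012e+10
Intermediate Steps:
B(Y) = Y**2
p = 267514/3 (p = -4 + ((18254 + 157933) + 91339)/3 = -4 + (176187 + 91339)/3 = -4 + (1/3)*267526 = -4 + 267526/3 = 267514/3 ≈ 89171.)
(236325 + (14627 - 37740))*(p + B(334)/(-392969)) = (236325 + (14627 - 37740))*(267514/3 + 334**2/(-392969)) = (236325 - 23113)*(267514/3 + 111556*(-1/392969)) = 213212*(267514/3 - 111556/392969) = 213212*(105124374398/1178907) = 22413778114146376/1178907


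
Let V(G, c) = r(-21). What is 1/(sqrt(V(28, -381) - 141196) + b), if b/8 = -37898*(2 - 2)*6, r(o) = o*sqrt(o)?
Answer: 1/sqrt(-141196 - 21*I*sqrt(21)) ≈ 9.07e-7 + 0.0026613*I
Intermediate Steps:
r(o) = o**(3/2)
V(G, c) = -21*I*sqrt(21) (V(G, c) = (-21)**(3/2) = -21*I*sqrt(21))
b = 0 (b = 8*(-37898*(2 - 2)*6) = 8*(-0*6) = 8*(-37898*0) = 8*0 = 0)
1/(sqrt(V(28, -381) - 141196) + b) = 1/(sqrt(-21*I*sqrt(21) - 141196) + 0) = 1/(sqrt(-141196 - 21*I*sqrt(21)) + 0) = 1/(sqrt(-141196 - 21*I*sqrt(21))) = 1/sqrt(-141196 - 21*I*sqrt(21))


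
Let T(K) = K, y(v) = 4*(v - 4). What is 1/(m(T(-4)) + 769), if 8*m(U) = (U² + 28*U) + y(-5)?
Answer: 2/1505 ≈ 0.0013289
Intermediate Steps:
y(v) = -16 + 4*v (y(v) = 4*(-4 + v) = -16 + 4*v)
m(U) = -9/2 + U²/8 + 7*U/2 (m(U) = ((U² + 28*U) + (-16 + 4*(-5)))/8 = ((U² + 28*U) + (-16 - 20))/8 = ((U² + 28*U) - 36)/8 = (-36 + U² + 28*U)/8 = -9/2 + U²/8 + 7*U/2)
1/(m(T(-4)) + 769) = 1/((-9/2 + (⅛)*(-4)² + (7/2)*(-4)) + 769) = 1/((-9/2 + (⅛)*16 - 14) + 769) = 1/((-9/2 + 2 - 14) + 769) = 1/(-33/2 + 769) = 1/(1505/2) = 2/1505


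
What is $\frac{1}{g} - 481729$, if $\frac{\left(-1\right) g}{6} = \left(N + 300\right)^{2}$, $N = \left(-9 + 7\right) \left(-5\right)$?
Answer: $- \frac{277764941401}{576600} \approx -4.8173 \cdot 10^{5}$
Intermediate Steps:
$N = 10$ ($N = \left(-2\right) \left(-5\right) = 10$)
$g = -576600$ ($g = - 6 \left(10 + 300\right)^{2} = - 6 \cdot 310^{2} = \left(-6\right) 96100 = -576600$)
$\frac{1}{g} - 481729 = \frac{1}{-576600} - 481729 = - \frac{1}{576600} - 481729 = - \frac{277764941401}{576600}$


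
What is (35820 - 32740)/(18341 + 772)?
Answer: 3080/19113 ≈ 0.16115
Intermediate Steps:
(35820 - 32740)/(18341 + 772) = 3080/19113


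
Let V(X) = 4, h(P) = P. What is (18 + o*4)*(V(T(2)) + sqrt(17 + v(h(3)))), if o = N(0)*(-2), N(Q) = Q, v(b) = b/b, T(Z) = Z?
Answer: 72 + 54*sqrt(2) ≈ 148.37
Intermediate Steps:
v(b) = 1
o = 0 (o = 0*(-2) = 0)
(18 + o*4)*(V(T(2)) + sqrt(17 + v(h(3)))) = (18 + 0*4)*(4 + sqrt(17 + 1)) = (18 + 0)*(4 + sqrt(18)) = 18*(4 + 3*sqrt(2)) = 72 + 54*sqrt(2)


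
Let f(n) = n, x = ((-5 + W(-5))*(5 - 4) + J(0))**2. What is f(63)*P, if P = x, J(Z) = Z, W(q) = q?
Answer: 6300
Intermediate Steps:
x = 100 (x = ((-5 - 5)*(5 - 4) + 0)**2 = (-10*1 + 0)**2 = (-10 + 0)**2 = (-10)**2 = 100)
P = 100
f(63)*P = 63*100 = 6300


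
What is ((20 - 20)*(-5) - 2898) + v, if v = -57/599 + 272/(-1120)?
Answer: -121527313/41930 ≈ -2898.3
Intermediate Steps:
v = -14173/41930 (v = -57*1/599 + 272*(-1/1120) = -57/599 - 17/70 = -14173/41930 ≈ -0.33802)
((20 - 20)*(-5) - 2898) + v = ((20 - 20)*(-5) - 2898) - 14173/41930 = (0*(-5) - 2898) - 14173/41930 = (0 - 2898) - 14173/41930 = -2898 - 14173/41930 = -121527313/41930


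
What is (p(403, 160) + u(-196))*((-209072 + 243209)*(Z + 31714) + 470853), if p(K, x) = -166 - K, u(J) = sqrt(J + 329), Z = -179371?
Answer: 2867814712764 - 5040096156*sqrt(133) ≈ 2.8097e+12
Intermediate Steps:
u(J) = sqrt(329 + J)
(p(403, 160) + u(-196))*((-209072 + 243209)*(Z + 31714) + 470853) = ((-166 - 1*403) + sqrt(329 - 196))*((-209072 + 243209)*(-179371 + 31714) + 470853) = ((-166 - 403) + sqrt(133))*(34137*(-147657) + 470853) = (-569 + sqrt(133))*(-5040567009 + 470853) = (-569 + sqrt(133))*(-5040096156) = 2867814712764 - 5040096156*sqrt(133)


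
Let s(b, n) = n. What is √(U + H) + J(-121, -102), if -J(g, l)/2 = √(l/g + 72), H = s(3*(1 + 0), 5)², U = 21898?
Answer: √21923 - 2*√8814/11 ≈ 130.99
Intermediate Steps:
H = 25 (H = 5² = 25)
J(g, l) = -2*√(72 + l/g) (J(g, l) = -2*√(l/g + 72) = -2*√(72 + l/g))
√(U + H) + J(-121, -102) = √(21898 + 25) - 2*√(72 - 102/(-121)) = √21923 - 2*√(72 - 102*(-1/121)) = √21923 - 2*√(72 + 102/121) = √21923 - 2*√8814/11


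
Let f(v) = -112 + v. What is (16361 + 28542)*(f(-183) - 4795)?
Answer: -228556270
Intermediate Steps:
(16361 + 28542)*(f(-183) - 4795) = (16361 + 28542)*((-112 - 183) - 4795) = 44903*(-295 - 4795) = 44903*(-5090) = -228556270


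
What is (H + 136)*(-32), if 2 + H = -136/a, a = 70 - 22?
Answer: -12592/3 ≈ -4197.3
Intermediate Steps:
a = 48
H = -29/6 (H = -2 - 136/48 = -2 - 136*1/48 = -2 - 17/6 = -29/6 ≈ -4.8333)
(H + 136)*(-32) = (-29/6 + 136)*(-32) = (787/6)*(-32) = -12592/3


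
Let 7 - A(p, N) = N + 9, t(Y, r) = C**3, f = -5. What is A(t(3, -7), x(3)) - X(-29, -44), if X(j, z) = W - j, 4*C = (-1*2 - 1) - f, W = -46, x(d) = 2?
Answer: 13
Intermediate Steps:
C = 1/2 (C = ((-1*2 - 1) - 1*(-5))/4 = ((-2 - 1) + 5)/4 = (-3 + 5)/4 = (1/4)*2 = 1/2 ≈ 0.50000)
X(j, z) = -46 - j
t(Y, r) = 1/8 (t(Y, r) = (1/2)**3 = 1/8)
A(p, N) = -2 - N (A(p, N) = 7 - (N + 9) = 7 - (9 + N) = 7 + (-9 - N) = -2 - N)
A(t(3, -7), x(3)) - X(-29, -44) = (-2 - 1*2) - (-46 - 1*(-29)) = (-2 - 2) - (-46 + 29) = -4 - 1*(-17) = -4 + 17 = 13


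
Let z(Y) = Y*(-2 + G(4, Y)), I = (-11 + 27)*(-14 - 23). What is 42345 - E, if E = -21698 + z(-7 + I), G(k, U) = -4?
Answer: 60449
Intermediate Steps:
I = -592 (I = 16*(-37) = -592)
z(Y) = -6*Y (z(Y) = Y*(-2 - 4) = Y*(-6) = -6*Y)
E = -18104 (E = -21698 - 6*(-7 - 592) = -21698 - 6*(-599) = -21698 + 3594 = -18104)
42345 - E = 42345 - 1*(-18104) = 42345 + 18104 = 60449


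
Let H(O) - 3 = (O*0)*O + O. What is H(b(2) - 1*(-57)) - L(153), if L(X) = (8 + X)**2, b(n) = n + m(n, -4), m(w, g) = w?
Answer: -25857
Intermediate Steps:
b(n) = 2*n (b(n) = n + n = 2*n)
H(O) = 3 + O (H(O) = 3 + ((O*0)*O + O) = 3 + (0*O + O) = 3 + (0 + O) = 3 + O)
H(b(2) - 1*(-57)) - L(153) = (3 + (2*2 - 1*(-57))) - (8 + 153)**2 = (3 + (4 + 57)) - 1*161**2 = (3 + 61) - 1*25921 = 64 - 25921 = -25857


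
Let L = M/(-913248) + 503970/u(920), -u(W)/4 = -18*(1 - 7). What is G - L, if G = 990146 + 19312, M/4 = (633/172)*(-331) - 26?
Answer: 39686888149057/39269664 ≈ 1.0106e+6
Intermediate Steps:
M = -213995/43 (M = 4*((633/172)*(-331) - 26) = 4*(-209523/172 - 26) = 4*(-213995/172) = -213995/43 ≈ -4976.6)
u(W) = -432 (u(W) = -(-72)*(1 - 7) = -(-72)*(-6) = -4*108 = -432)
G = 1009458
L = -45811666945/39269664 (L = -213995/43/(-913248) + 503970/(-432) = -213995/43*(-1/913248) + 503970*(-1/432) = 213995/39269664 - 83995/72 = -45811666945/39269664 ≈ -1166.6)
G - L = 1009458 - 1*(-45811666945/39269664) = 1009458 + 45811666945/39269664 = 39686888149057/39269664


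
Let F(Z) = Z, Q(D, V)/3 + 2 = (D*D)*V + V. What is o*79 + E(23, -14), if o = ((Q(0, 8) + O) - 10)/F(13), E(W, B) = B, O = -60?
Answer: -330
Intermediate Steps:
Q(D, V) = -6 + 3*V + 3*V*D² (Q(D, V) = -6 + 3*((D*D)*V + V) = -6 + 3*(D²*V + V) = -6 + 3*(V*D² + V) = -6 + 3*(V + V*D²) = -6 + (3*V + 3*V*D²) = -6 + 3*V + 3*V*D²)
o = -4 (o = (((-6 + 3*8 + 3*8*0²) - 60) - 10)/13 = (((-6 + 24 + 3*8*0) - 60) - 10)*(1/13) = (((-6 + 24 + 0) - 60) - 10)*(1/13) = ((18 - 60) - 10)*(1/13) = (-42 - 10)*(1/13) = -52*1/13 = -4)
o*79 + E(23, -14) = -4*79 - 14 = -316 - 14 = -330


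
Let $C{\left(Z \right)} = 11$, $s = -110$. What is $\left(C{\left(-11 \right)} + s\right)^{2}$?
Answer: $9801$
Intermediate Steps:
$\left(C{\left(-11 \right)} + s\right)^{2} = \left(11 - 110\right)^{2} = \left(-99\right)^{2} = 9801$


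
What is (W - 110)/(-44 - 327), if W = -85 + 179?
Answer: 16/371 ≈ 0.043127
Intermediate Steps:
W = 94
(W - 110)/(-44 - 327) = (94 - 110)/(-44 - 327) = -16/(-371) = -16*(-1/371) = 16/371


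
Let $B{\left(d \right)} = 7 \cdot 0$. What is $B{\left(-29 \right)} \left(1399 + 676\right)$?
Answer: $0$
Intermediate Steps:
$B{\left(d \right)} = 0$
$B{\left(-29 \right)} \left(1399 + 676\right) = 0 \left(1399 + 676\right) = 0 \cdot 2075 = 0$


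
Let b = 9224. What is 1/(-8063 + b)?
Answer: 1/1161 ≈ 0.00086133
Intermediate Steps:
1/(-8063 + b) = 1/(-8063 + 9224) = 1/1161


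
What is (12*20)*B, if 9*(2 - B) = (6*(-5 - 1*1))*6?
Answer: 6240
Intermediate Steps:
B = 26 (B = 2 - 6*(-5 - 1*1)*6/9 = 2 - 6*(-5 - 1)*6/9 = 2 - 6*(-6)*6/9 = 2 - (-4)*6 = 2 - ⅑*(-216) = 2 + 24 = 26)
(12*20)*B = (12*20)*26 = 240*26 = 6240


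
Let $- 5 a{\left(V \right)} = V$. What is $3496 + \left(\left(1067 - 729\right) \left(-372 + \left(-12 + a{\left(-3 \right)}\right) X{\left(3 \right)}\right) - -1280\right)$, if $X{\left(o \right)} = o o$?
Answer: $- \frac{778194}{5} \approx -1.5564 \cdot 10^{5}$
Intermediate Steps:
$X{\left(o \right)} = o^{2}$
$a{\left(V \right)} = - \frac{V}{5}$
$3496 + \left(\left(1067 - 729\right) \left(-372 + \left(-12 + a{\left(-3 \right)}\right) X{\left(3 \right)}\right) - -1280\right) = 3496 + \left(\left(1067 - 729\right) \left(-372 + \left(-12 - - \frac{3}{5}\right) 3^{2}\right) - -1280\right) = 3496 + \left(338 \left(-372 + \left(-12 + \frac{3}{5}\right) 9\right) + 1280\right) = 3496 + \left(338 \left(-372 - \frac{513}{5}\right) + 1280\right) = 3496 + \left(338 \left(- \frac{2373}{5}\right) + 1280\right) = 3496 + \left(- \frac{802074}{5} + 1280\right) = 3496 - \frac{795674}{5} = - \frac{778194}{5}$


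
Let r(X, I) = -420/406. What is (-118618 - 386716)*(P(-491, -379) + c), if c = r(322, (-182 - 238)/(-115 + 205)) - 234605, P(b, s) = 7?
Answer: 3437975186248/29 ≈ 1.1855e+11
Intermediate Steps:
r(X, I) = -30/29 (r(X, I) = -420*1/406 = -30/29)
c = -6803575/29 (c = -30/29 - 234605 = -6803575/29 ≈ -2.3461e+5)
(-118618 - 386716)*(P(-491, -379) + c) = (-118618 - 386716)*(7 - 6803575/29) = -505334*(-6803372/29) = 3437975186248/29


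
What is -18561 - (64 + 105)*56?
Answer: -28025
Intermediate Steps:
-18561 - (64 + 105)*56 = -18561 - 169*56 = -18561 - 1*9464 = -18561 - 9464 = -28025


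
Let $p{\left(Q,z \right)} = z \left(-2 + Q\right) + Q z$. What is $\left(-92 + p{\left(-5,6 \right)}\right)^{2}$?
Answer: $26896$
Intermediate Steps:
$p{\left(Q,z \right)} = Q z + z \left(-2 + Q\right)$
$\left(-92 + p{\left(-5,6 \right)}\right)^{2} = \left(-92 + 2 \cdot 6 \left(-1 - 5\right)\right)^{2} = \left(-92 + 2 \cdot 6 \left(-6\right)\right)^{2} = \left(-92 - 72\right)^{2} = \left(-164\right)^{2} = 26896$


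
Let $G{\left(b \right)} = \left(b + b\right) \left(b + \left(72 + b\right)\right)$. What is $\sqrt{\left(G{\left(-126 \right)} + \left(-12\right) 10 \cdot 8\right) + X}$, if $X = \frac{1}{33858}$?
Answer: $\frac{\sqrt{628377394018}}{3762} \approx 210.71$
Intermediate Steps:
$G{\left(b \right)} = 2 b \left(72 + 2 b\right)$
$X = \frac{1}{33858} \approx 2.9535 \cdot 10^{-5}$
$\sqrt{\left(G{\left(-126 \right)} + \left(-12\right) 10 \cdot 8\right) + X} = \sqrt{\left(4 \left(-126\right) \left(36 - 126\right) + \left(-12\right) 10 \cdot 8\right) + \frac{1}{33858}} = \sqrt{\left(4 \left(-126\right) \left(-90\right) - 960\right) + \frac{1}{33858}} = \sqrt{\left(45360 - 960\right) + \frac{1}{33858}} = \sqrt{44400 + \frac{1}{33858}} = \sqrt{\frac{1503295201}{33858}} = \frac{\sqrt{628377394018}}{3762}$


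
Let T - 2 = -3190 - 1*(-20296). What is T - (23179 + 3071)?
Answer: -9142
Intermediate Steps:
T = 17108 (T = 2 + (-3190 - 1*(-20296)) = 2 + (-3190 + 20296) = 2 + 17106 = 17108)
T - (23179 + 3071) = 17108 - (23179 + 3071) = 17108 - 1*26250 = 17108 - 26250 = -9142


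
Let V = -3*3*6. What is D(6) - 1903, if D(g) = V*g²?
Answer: -3847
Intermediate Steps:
V = -54 (V = -9*6 = -54)
D(g) = -54*g²
D(6) - 1903 = -54*6² - 1903 = -54*36 - 1903 = -1944 - 1903 = -3847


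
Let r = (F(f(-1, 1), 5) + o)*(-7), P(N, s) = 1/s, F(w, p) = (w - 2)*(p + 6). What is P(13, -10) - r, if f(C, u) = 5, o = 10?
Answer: 3009/10 ≈ 300.90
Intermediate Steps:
F(w, p) = (-2 + w)*(6 + p)
r = -301 (r = ((-12 - 2*5 + 6*5 + 5*5) + 10)*(-7) = ((-12 - 10 + 30 + 25) + 10)*(-7) = (33 + 10)*(-7) = 43*(-7) = -301)
P(13, -10) - r = 1/(-10) - 1*(-301) = -⅒ + 301 = 3009/10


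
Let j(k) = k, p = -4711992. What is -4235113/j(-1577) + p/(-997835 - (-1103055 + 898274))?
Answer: 1683052058243/625323079 ≈ 2691.5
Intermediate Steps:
-4235113/j(-1577) + p/(-997835 - (-1103055 + 898274)) = -4235113/(-1577) - 4711992/(-997835 - (-1103055 + 898274)) = -4235113*(-1/1577) - 4711992/(-997835 - 1*(-204781)) = 4235113/1577 - 4711992/(-997835 + 204781) = 4235113/1577 - 4711992/(-793054) = 4235113/1577 - 4711992*(-1/793054) = 4235113/1577 + 2355996/396527 = 1683052058243/625323079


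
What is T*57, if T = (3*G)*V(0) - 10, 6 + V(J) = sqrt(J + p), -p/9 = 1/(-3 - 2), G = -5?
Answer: 4560 - 513*sqrt(5) ≈ 3412.9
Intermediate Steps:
p = 9/5 (p = -9/(-3 - 2) = -9/(-5) = -9*(-1/5) = 9/5 ≈ 1.8000)
V(J) = -6 + sqrt(9/5 + J) (V(J) = -6 + sqrt(J + 9/5) = -6 + sqrt(9/5 + J))
T = 80 - 9*sqrt(5) (T = (3*(-5))*(-6 + sqrt(45 + 25*0)/5) - 10 = -15*(-6 + sqrt(45 + 0)/5) - 10 = -15*(-6 + sqrt(45)/5) - 10 = -15*(-6 + (3*sqrt(5))/5) - 10 = -15*(-6 + 3*sqrt(5)/5) - 10 = (90 - 9*sqrt(5)) - 10 = 80 - 9*sqrt(5) ≈ 59.875)
T*57 = (80 - 9*sqrt(5))*57 = 4560 - 513*sqrt(5)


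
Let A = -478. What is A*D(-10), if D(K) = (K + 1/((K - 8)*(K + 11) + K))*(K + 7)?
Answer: -201477/14 ≈ -14391.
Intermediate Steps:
D(K) = (7 + K)*(K + 1/(K + (-8 + K)*(11 + K))) (D(K) = (K + 1/((-8 + K)*(11 + K) + K))*(7 + K) = (K + 1/(K + (-8 + K)*(11 + K)))*(7 + K) = (7 + K)*(K + 1/(K + (-8 + K)*(11 + K))))
A*D(-10) = -478*(7 + (-10)⁴ - 615*(-10) - 60*(-10)² + 11*(-10)³)/(-88 + (-10)² + 4*(-10)) = -478*(7 + 10000 + 6150 - 60*100 + 11*(-1000))/(-88 + 100 - 40) = -478*(7 + 10000 + 6150 - 6000 - 11000)/(-28) = -(-239)*(-843)/14 = -478*843/28 = -201477/14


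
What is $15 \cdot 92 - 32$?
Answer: $1348$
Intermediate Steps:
$15 \cdot 92 - 32 = 1380 - 32 = 1348$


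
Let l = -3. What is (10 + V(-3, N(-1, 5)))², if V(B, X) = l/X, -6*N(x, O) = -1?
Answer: 64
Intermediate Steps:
N(x, O) = ⅙ (N(x, O) = -⅙*(-1) = ⅙)
V(B, X) = -3/X
(10 + V(-3, N(-1, 5)))² = (10 - 3/⅙)² = (10 - 3*6)² = (10 - 18)² = (-8)² = 64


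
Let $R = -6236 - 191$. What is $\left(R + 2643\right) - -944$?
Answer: $-2840$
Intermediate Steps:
$R = -6427$
$\left(R + 2643\right) - -944 = \left(-6427 + 2643\right) - -944 = -3784 + 944 = -2840$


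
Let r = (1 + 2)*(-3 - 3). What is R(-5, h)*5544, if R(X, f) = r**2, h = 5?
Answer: 1796256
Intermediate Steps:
r = -18 (r = 3*(-6) = -18)
R(X, f) = 324 (R(X, f) = (-18)**2 = 324)
R(-5, h)*5544 = 324*5544 = 1796256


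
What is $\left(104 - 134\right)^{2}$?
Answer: $900$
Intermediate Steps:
$\left(104 - 134\right)^{2} = \left(-30\right)^{2} = 900$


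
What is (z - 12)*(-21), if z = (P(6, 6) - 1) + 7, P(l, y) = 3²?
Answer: -63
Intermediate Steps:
P(l, y) = 9
z = 15 (z = (9 - 1) + 7 = 8 + 7 = 15)
(z - 12)*(-21) = (15 - 12)*(-21) = 3*(-21) = -63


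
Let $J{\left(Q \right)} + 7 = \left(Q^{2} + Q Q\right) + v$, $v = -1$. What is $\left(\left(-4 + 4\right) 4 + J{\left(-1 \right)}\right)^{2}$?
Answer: $36$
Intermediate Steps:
$J{\left(Q \right)} = -8 + 2 Q^{2}$ ($J{\left(Q \right)} = -7 - \left(1 - Q^{2} - Q Q\right) = -7 + \left(\left(Q^{2} + Q^{2}\right) - 1\right) = -7 + \left(2 Q^{2} - 1\right) = -7 + \left(-1 + 2 Q^{2}\right) = -8 + 2 Q^{2}$)
$\left(\left(-4 + 4\right) 4 + J{\left(-1 \right)}\right)^{2} = \left(\left(-4 + 4\right) 4 - \left(8 - 2 \left(-1\right)^{2}\right)\right)^{2} = \left(0 \cdot 4 + \left(-8 + 2 \cdot 1\right)\right)^{2} = \left(0 + \left(-8 + 2\right)\right)^{2} = \left(0 - 6\right)^{2} = \left(-6\right)^{2} = 36$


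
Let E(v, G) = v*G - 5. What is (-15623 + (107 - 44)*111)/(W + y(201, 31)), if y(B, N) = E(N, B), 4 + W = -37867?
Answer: 1726/6329 ≈ 0.27271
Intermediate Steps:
E(v, G) = -5 + G*v (E(v, G) = G*v - 5 = -5 + G*v)
W = -37871 (W = -4 - 37867 = -37871)
y(B, N) = -5 + B*N
(-15623 + (107 - 44)*111)/(W + y(201, 31)) = (-15623 + (107 - 44)*111)/(-37871 + (-5 + 201*31)) = (-15623 + 63*111)/(-37871 + (-5 + 6231)) = (-15623 + 6993)/(-37871 + 6226) = -8630/(-31645) = -8630*(-1/31645) = 1726/6329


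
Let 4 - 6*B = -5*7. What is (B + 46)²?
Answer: 11025/4 ≈ 2756.3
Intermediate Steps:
B = 13/2 (B = ⅔ - (-5)*7/6 = ⅔ - ⅙*(-35) = ⅔ + 35/6 = 13/2 ≈ 6.5000)
(B + 46)² = (13/2 + 46)² = (105/2)² = 11025/4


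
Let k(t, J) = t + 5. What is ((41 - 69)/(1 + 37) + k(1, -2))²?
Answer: 10000/361 ≈ 27.701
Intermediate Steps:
k(t, J) = 5 + t
((41 - 69)/(1 + 37) + k(1, -2))² = ((41 - 69)/(1 + 37) + (5 + 1))² = (-28/38 + 6)² = (-28*1/38 + 6)² = (-14/19 + 6)² = (100/19)² = 10000/361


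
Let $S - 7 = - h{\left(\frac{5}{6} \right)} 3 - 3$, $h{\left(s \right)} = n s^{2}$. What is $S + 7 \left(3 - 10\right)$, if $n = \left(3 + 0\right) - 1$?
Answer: $- \frac{295}{6} \approx -49.167$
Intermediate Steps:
$n = 2$ ($n = 3 - 1 = 2$)
$h{\left(s \right)} = 2 s^{2}$
$S = - \frac{1}{6}$ ($S = 7 + \left(- 2 \left(\frac{5}{6}\right)^{2} \cdot 3 - 3\right) = 7 + \left(- \frac{2 \cdot 25}{36} \cdot 3 - 3\right) = 7 + \left(\left(-1\right) \frac{25}{18} \cdot 3 - 3\right) = 7 - \frac{43}{6} = - \frac{1}{6} \approx -0.16667$)
$S + 7 \left(3 - 10\right) = - \frac{1}{6} + 7 \left(3 - 10\right) = - \frac{1}{6} + 7 \left(-7\right) = - \frac{1}{6} - 49 = - \frac{295}{6}$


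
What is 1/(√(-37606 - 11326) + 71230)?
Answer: 35615/2536880916 - I*√12233/2536880916 ≈ 1.4039e-5 - 4.3598e-8*I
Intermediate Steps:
1/(√(-37606 - 11326) + 71230) = 1/(√(-48932) + 71230) = 1/(2*I*√12233 + 71230) = 1/(71230 + 2*I*√12233)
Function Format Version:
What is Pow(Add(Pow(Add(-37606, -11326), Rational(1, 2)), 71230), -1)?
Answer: Add(Rational(35615, 2536880916), Mul(Rational(-1, 2536880916), I, Pow(12233, Rational(1, 2)))) ≈ Add(1.4039e-5, Mul(-4.3598e-8, I))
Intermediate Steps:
Pow(Add(Pow(Add(-37606, -11326), Rational(1, 2)), 71230), -1) = Pow(Add(Pow(-48932, Rational(1, 2)), 71230), -1) = Pow(Add(Mul(2, I, Pow(12233, Rational(1, 2))), 71230), -1) = Pow(Add(71230, Mul(2, I, Pow(12233, Rational(1, 2)))), -1)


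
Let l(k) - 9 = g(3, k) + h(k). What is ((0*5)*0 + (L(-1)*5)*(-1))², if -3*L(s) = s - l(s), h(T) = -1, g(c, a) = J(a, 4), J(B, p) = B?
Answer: 1600/9 ≈ 177.78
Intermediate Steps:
g(c, a) = a
l(k) = 8 + k (l(k) = 9 + (k - 1) = 9 + (-1 + k) = 8 + k)
L(s) = 8/3 (L(s) = -(s - (8 + s))/3 = -(s + (-8 - s))/3 = -⅓*(-8) = 8/3)
((0*5)*0 + (L(-1)*5)*(-1))² = ((0*5)*0 + ((8/3)*5)*(-1))² = (0*0 + (40/3)*(-1))² = (0 - 40/3)² = (-40/3)² = 1600/9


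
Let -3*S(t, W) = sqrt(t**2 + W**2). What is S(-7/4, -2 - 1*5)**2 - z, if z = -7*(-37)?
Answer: -36463/144 ≈ -253.22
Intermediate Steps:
z = 259
S(t, W) = -sqrt(W**2 + t**2)/3 (S(t, W) = -sqrt(t**2 + W**2)/3 = -sqrt(W**2 + t**2)/3)
S(-7/4, -2 - 1*5)**2 - z = (-sqrt((-2 - 1*5)**2 + (-7/4)**2)/3)**2 - 1*259 = (-sqrt((-2 - 5)**2 + (-7*1/4)**2)/3)**2 - 259 = (-sqrt((-7)**2 + (-7/4)**2)/3)**2 - 259 = (-sqrt(49 + 49/16)/3)**2 - 259 = (-7*sqrt(17)/12)**2 - 259 = 833/144 - 259 = -36463/144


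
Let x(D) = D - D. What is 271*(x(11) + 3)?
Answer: 813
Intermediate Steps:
x(D) = 0
271*(x(11) + 3) = 271*(0 + 3) = 271*3 = 813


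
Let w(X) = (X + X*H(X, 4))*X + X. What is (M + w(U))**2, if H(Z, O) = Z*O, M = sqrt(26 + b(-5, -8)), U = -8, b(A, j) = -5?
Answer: (1992 - sqrt(21))**2 ≈ 3.9498e+6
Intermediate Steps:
M = sqrt(21) (M = sqrt(26 - 5) = sqrt(21) ≈ 4.5826)
H(Z, O) = O*Z
w(X) = X + X*(X + 4*X**2) (w(X) = (X + X*(4*X))*X + X = (X + 4*X**2)*X + X = X*(X + 4*X**2) + X = X + X*(X + 4*X**2))
(M + w(U))**2 = (sqrt(21) - 8*(1 - 8 + 4*(-8)**2))**2 = (sqrt(21) - 8*(1 - 8 + 4*64))**2 = (sqrt(21) - 8*(1 - 8 + 256))**2 = (sqrt(21) - 8*249)**2 = (sqrt(21) - 1992)**2 = (-1992 + sqrt(21))**2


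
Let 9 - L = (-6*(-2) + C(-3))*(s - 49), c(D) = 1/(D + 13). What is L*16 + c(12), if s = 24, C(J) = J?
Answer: 93601/25 ≈ 3744.0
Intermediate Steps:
c(D) = 1/(13 + D)
L = 234 (L = 9 - (-6*(-2) - 3)*(24 - 49) = 9 - (12 - 3)*(-25) = 9 - 9*(-25) = 9 - 1*(-225) = 9 + 225 = 234)
L*16 + c(12) = 234*16 + 1/(13 + 12) = 3744 + 1/25 = 93601/25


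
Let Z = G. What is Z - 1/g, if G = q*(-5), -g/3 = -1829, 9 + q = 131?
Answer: -3347071/5487 ≈ -610.00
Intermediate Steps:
q = 122 (q = -9 + 131 = 122)
g = 5487 (g = -3*(-1829) = 5487)
G = -610 (G = 122*(-5) = -610)
Z = -610
Z - 1/g = -610 - 1/5487 = -3347071/5487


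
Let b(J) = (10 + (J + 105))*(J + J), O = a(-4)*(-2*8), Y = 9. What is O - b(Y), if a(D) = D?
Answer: -2168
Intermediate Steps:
O = 64 (O = -(-8)*8 = -4*(-16) = 64)
b(J) = 2*J*(115 + J) (b(J) = (10 + (105 + J))*(2*J) = (115 + J)*(2*J) = 2*J*(115 + J))
O - b(Y) = 64 - 2*9*(115 + 9) = 64 - 2*9*124 = 64 - 1*2232 = 64 - 2232 = -2168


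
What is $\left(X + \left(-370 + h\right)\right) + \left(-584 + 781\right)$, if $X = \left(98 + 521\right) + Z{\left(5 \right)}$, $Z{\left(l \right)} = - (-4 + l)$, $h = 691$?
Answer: $1136$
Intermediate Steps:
$Z{\left(l \right)} = 4 - l$
$X = 618$ ($X = \left(98 + 521\right) + \left(4 - 5\right) = 619 + \left(4 - 5\right) = 619 - 1 = 618$)
$\left(X + \left(-370 + h\right)\right) + \left(-584 + 781\right) = \left(618 + \left(-370 + 691\right)\right) + \left(-584 + 781\right) = \left(618 + 321\right) + 197 = 939 + 197 = 1136$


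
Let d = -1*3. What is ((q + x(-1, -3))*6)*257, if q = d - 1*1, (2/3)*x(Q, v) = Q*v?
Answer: 771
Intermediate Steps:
x(Q, v) = 3*Q*v/2 (x(Q, v) = 3*(Q*v)/2 = 3*Q*v/2)
d = -3
q = -4 (q = -3 - 1*1 = -3 - 1 = -4)
((q + x(-1, -3))*6)*257 = ((-4 + (3/2)*(-1)*(-3))*6)*257 = ((-4 + 9/2)*6)*257 = ((½)*6)*257 = 3*257 = 771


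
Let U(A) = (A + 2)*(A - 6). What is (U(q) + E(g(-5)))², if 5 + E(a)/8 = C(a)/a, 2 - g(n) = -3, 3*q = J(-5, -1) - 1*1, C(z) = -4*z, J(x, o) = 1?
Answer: 7056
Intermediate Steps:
q = 0 (q = (1 - 1*1)/3 = (1 - 1)/3 = (⅓)*0 = 0)
g(n) = 5 (g(n) = 2 - 1*(-3) = 2 + 3 = 5)
E(a) = -72 (E(a) = -40 + 8*((-4*a)/a) = -40 + 8*(-4) = -40 - 32 = -72)
U(A) = (-6 + A)*(2 + A) (U(A) = (2 + A)*(-6 + A) = (-6 + A)*(2 + A))
(U(q) + E(g(-5)))² = ((-12 + 0² - 4*0) - 72)² = ((-12 + 0 + 0) - 72)² = (-12 - 72)² = (-84)² = 7056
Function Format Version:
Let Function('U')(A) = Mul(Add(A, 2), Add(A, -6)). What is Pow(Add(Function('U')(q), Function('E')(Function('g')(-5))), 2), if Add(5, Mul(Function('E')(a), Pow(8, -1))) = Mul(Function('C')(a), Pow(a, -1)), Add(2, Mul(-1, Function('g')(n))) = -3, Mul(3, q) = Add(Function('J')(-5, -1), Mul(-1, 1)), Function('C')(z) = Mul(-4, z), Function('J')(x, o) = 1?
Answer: 7056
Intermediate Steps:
q = 0 (q = Mul(Rational(1, 3), Add(1, Mul(-1, 1))) = Mul(Rational(1, 3), Add(1, -1)) = Mul(Rational(1, 3), 0) = 0)
Function('g')(n) = 5 (Function('g')(n) = Add(2, Mul(-1, -3)) = Add(2, 3) = 5)
Function('E')(a) = -72 (Function('E')(a) = Add(-40, Mul(8, Mul(Mul(-4, a), Pow(a, -1)))) = Add(-40, Mul(8, -4)) = Add(-40, -32) = -72)
Function('U')(A) = Mul(Add(-6, A), Add(2, A)) (Function('U')(A) = Mul(Add(2, A), Add(-6, A)) = Mul(Add(-6, A), Add(2, A)))
Pow(Add(Function('U')(q), Function('E')(Function('g')(-5))), 2) = Pow(Add(Add(-12, Pow(0, 2), Mul(-4, 0)), -72), 2) = Pow(Add(Add(-12, 0, 0), -72), 2) = Pow(Add(-12, -72), 2) = Pow(-84, 2) = 7056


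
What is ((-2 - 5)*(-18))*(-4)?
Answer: -504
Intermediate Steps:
((-2 - 5)*(-18))*(-4) = -7*(-18)*(-4) = 126*(-4) = -504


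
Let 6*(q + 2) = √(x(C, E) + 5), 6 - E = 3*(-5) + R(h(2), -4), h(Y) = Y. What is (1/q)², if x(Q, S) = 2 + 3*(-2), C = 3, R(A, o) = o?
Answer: 36/121 ≈ 0.29752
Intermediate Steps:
E = 25 (E = 6 - (3*(-5) - 4) = 6 - (-15 - 4) = 6 - 1*(-19) = 6 + 19 = 25)
x(Q, S) = -4 (x(Q, S) = 2 - 6 = -4)
q = -11/6 (q = -2 + √(-4 + 5)/6 = -2 + √1/6 = -2 + (⅙)*1 = -2 + ⅙ = -11/6 ≈ -1.8333)
(1/q)² = (1/(-11/6))² = (-6/11)² = 36/121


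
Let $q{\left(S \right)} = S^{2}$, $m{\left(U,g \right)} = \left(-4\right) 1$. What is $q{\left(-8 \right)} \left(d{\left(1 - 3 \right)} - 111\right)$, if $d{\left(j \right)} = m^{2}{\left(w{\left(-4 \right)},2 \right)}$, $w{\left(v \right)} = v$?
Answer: $-6080$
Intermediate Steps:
$m{\left(U,g \right)} = -4$
$d{\left(j \right)} = 16$ ($d{\left(j \right)} = \left(-4\right)^{2} = 16$)
$q{\left(-8 \right)} \left(d{\left(1 - 3 \right)} - 111\right) = \left(-8\right)^{2} \left(16 - 111\right) = 64 \left(-95\right) = -6080$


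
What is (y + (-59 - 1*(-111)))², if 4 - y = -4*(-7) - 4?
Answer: 1024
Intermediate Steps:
y = -20 (y = 4 - (-4*(-7) - 4) = 4 - (28 - 4) = 4 - 1*24 = 4 - 24 = -20)
(y + (-59 - 1*(-111)))² = (-20 + (-59 - 1*(-111)))² = (-20 + (-59 + 111))² = (-20 + 52)² = 32² = 1024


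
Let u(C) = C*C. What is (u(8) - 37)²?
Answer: 729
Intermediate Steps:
u(C) = C²
(u(8) - 37)² = (8² - 37)² = (64 - 37)² = 27² = 729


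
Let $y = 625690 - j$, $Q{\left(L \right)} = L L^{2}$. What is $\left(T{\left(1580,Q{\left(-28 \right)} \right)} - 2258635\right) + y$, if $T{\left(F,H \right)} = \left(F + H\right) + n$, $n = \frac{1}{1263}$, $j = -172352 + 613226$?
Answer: $- \frac{2644963232}{1263} \approx -2.0942 \cdot 10^{6}$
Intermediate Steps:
$j = 440874$
$n = \frac{1}{1263} \approx 0.00079177$
$Q{\left(L \right)} = L^{3}$
$T{\left(F,H \right)} = \frac{1}{1263} + F + H$ ($T{\left(F,H \right)} = \left(F + H\right) + \frac{1}{1263} = \frac{1}{1263} + F + H$)
$y = 184816$ ($y = 625690 - 440874 = 184816$)
$\left(T{\left(1580,Q{\left(-28 \right)} \right)} - 2258635\right) + y = \left(\left(\frac{1}{1263} + 1580 + \left(-28\right)^{3}\right) - 2258635\right) + 184816 = \left(\left(\frac{1}{1263} + 1580 - 21952\right) - 2258635\right) + 184816 = \left(- \frac{25729835}{1263} - 2258635\right) + 184816 = - \frac{2878385840}{1263} + 184816 = - \frac{2644963232}{1263}$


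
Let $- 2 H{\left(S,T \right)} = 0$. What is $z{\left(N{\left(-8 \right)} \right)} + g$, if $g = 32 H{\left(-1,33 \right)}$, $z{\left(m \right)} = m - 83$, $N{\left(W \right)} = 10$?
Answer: $-73$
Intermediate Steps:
$H{\left(S,T \right)} = 0$ ($H{\left(S,T \right)} = \left(- \frac{1}{2}\right) 0 = 0$)
$z{\left(m \right)} = -83 + m$ ($z{\left(m \right)} = m - 83 = -83 + m$)
$g = 0$ ($g = 32 \cdot 0 = 0$)
$z{\left(N{\left(-8 \right)} \right)} + g = \left(-83 + 10\right) + 0 = -73 + 0 = -73$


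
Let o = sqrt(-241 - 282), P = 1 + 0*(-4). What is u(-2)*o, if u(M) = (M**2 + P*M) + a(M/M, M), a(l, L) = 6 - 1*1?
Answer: 7*I*sqrt(523) ≈ 160.08*I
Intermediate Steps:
P = 1 (P = 1 + 0 = 1)
a(l, L) = 5 (a(l, L) = 6 - 1 = 5)
u(M) = 5 + M + M**2 (u(M) = (M**2 + 1*M) + 5 = (M**2 + M) + 5 = (M + M**2) + 5 = 5 + M + M**2)
o = I*sqrt(523) (o = sqrt(-523) = I*sqrt(523) ≈ 22.869*I)
u(-2)*o = (5 - 2 + (-2)**2)*(I*sqrt(523)) = (5 - 2 + 4)*(I*sqrt(523)) = 7*(I*sqrt(523)) = 7*I*sqrt(523)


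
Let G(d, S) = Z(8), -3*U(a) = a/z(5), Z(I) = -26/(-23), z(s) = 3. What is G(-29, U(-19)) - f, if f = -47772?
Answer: 1098782/23 ≈ 47773.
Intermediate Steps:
Z(I) = 26/23 (Z(I) = -26*(-1/23) = 26/23)
U(a) = -a/9 (U(a) = -a/(3*3) = -a/9)
G(d, S) = 26/23
G(-29, U(-19)) - f = 26/23 - 1*(-47772) = 26/23 + 47772 = 1098782/23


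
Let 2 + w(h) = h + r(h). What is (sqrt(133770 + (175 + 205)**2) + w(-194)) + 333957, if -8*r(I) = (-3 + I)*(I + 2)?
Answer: 329033 + sqrt(278170) ≈ 3.2956e+5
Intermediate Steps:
r(I) = -(-3 + I)*(2 + I)/8 (r(I) = -(-3 + I)*(I + 2)/8 = -(-3 + I)*(2 + I)/8)
w(h) = -5/4 - h**2/8 + 9*h/8 (w(h) = -2 + (h + (3/4 - h**2/8 + h/8)) = -2 + (3/4 - h**2/8 + 9*h/8) = -5/4 - h**2/8 + 9*h/8)
(sqrt(133770 + (175 + 205)**2) + w(-194)) + 333957 = (sqrt(133770 + (175 + 205)**2) + (-5/4 - 1/8*(-194)**2 + (9/8)*(-194))) + 333957 = (sqrt(133770 + 380**2) + (-5/4 - 1/8*37636 - 873/4)) + 333957 = (sqrt(133770 + 144400) + (-5/4 - 9409/2 - 873/4)) + 333957 = (sqrt(278170) - 4924) + 333957 = (-4924 + sqrt(278170)) + 333957 = 329033 + sqrt(278170)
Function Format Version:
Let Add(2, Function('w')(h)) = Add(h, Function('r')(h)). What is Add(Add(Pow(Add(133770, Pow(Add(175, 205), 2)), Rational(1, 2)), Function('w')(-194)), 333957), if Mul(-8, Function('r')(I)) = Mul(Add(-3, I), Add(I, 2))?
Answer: Add(329033, Pow(278170, Rational(1, 2))) ≈ 3.2956e+5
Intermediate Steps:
Function('r')(I) = Mul(Rational(-1, 8), Add(-3, I), Add(2, I)) (Function('r')(I) = Mul(Rational(-1, 8), Mul(Add(-3, I), Add(I, 2))) = Mul(Rational(-1, 8), Mul(Add(-3, I), Add(2, I))) = Mul(Rational(-1, 8), Add(-3, I), Add(2, I)))
Function('w')(h) = Add(Rational(-5, 4), Mul(Rational(-1, 8), Pow(h, 2)), Mul(Rational(9, 8), h)) (Function('w')(h) = Add(-2, Add(h, Add(Rational(3, 4), Mul(Rational(-1, 8), Pow(h, 2)), Mul(Rational(1, 8), h)))) = Add(-2, Add(Rational(3, 4), Mul(Rational(-1, 8), Pow(h, 2)), Mul(Rational(9, 8), h))) = Add(Rational(-5, 4), Mul(Rational(-1, 8), Pow(h, 2)), Mul(Rational(9, 8), h)))
Add(Add(Pow(Add(133770, Pow(Add(175, 205), 2)), Rational(1, 2)), Function('w')(-194)), 333957) = Add(Add(Pow(Add(133770, Pow(Add(175, 205), 2)), Rational(1, 2)), Add(Rational(-5, 4), Mul(Rational(-1, 8), Pow(-194, 2)), Mul(Rational(9, 8), -194))), 333957) = Add(Add(Pow(Add(133770, Pow(380, 2)), Rational(1, 2)), Add(Rational(-5, 4), Mul(Rational(-1, 8), 37636), Rational(-873, 4))), 333957) = Add(Add(Pow(Add(133770, 144400), Rational(1, 2)), Add(Rational(-5, 4), Rational(-9409, 2), Rational(-873, 4))), 333957) = Add(Add(Pow(278170, Rational(1, 2)), -4924), 333957) = Add(Add(-4924, Pow(278170, Rational(1, 2))), 333957) = Add(329033, Pow(278170, Rational(1, 2)))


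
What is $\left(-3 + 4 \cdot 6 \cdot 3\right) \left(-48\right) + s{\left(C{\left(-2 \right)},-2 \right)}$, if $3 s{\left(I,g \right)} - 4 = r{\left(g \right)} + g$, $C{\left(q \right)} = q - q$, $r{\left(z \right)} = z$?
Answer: $-3312$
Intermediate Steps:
$C{\left(q \right)} = 0$
$s{\left(I,g \right)} = \frac{4}{3} + \frac{2 g}{3}$ ($s{\left(I,g \right)} = \frac{4}{3} + \frac{g + g}{3} = \frac{4}{3} + \frac{2 g}{3}$)
$\left(-3 + 4 \cdot 6 \cdot 3\right) \left(-48\right) + s{\left(C{\left(-2 \right)},-2 \right)} = \left(-3 + 4 \cdot 6 \cdot 3\right) \left(-48\right) + \left(\frac{4}{3} + \frac{2}{3} \left(-2\right)\right) = \left(-3 + 4 \cdot 18\right) \left(-48\right) + \left(\frac{4}{3} - \frac{4}{3}\right) = \left(-3 + 72\right) \left(-48\right) + 0 = 69 \left(-48\right) + 0 = -3312 + 0 = -3312$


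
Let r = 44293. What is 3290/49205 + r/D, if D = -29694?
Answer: -416348761/292218654 ≈ -1.4248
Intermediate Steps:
3290/49205 + r/D = 3290/49205 + 44293/(-29694) = 3290*(1/49205) + 44293*(-1/29694) = 658/9841 - 44293/29694 = -416348761/292218654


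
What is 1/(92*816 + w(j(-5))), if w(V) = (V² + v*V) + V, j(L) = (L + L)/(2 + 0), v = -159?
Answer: 1/75887 ≈ 1.3177e-5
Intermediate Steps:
j(L) = L (j(L) = (2*L)/2 = (2*L)*(½) = L)
w(V) = V² - 158*V (w(V) = (V² - 159*V) + V = V² - 158*V)
1/(92*816 + w(j(-5))) = 1/(92*816 - 5*(-158 - 5)) = 1/(75072 - 5*(-163)) = 1/(75072 + 815) = 1/75887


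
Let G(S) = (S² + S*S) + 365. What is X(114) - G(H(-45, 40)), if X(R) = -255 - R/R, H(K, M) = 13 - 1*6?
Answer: -719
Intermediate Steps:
H(K, M) = 7 (H(K, M) = 13 - 6 = 7)
X(R) = -256 (X(R) = -255 - 1*1 = -255 - 1 = -256)
G(S) = 365 + 2*S² (G(S) = (S² + S²) + 365 = 2*S² + 365 = 365 + 2*S²)
X(114) - G(H(-45, 40)) = -256 - (365 + 2*7²) = -256 - (365 + 2*49) = -256 - (365 + 98) = -256 - 1*463 = -256 - 463 = -719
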